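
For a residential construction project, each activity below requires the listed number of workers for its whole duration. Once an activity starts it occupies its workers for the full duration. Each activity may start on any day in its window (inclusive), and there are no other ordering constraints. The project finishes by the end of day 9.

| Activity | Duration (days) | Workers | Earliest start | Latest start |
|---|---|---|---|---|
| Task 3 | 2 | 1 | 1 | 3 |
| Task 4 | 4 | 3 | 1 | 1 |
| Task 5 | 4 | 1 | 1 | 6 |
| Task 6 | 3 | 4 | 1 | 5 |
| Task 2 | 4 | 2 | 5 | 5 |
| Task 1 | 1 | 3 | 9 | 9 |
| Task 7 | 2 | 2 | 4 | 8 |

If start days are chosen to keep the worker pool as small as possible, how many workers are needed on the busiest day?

6

Early-start (Task 3@1, Task 4@1, Task 5@1, Task 6@1, Task 2@5, Task 1@9, Task 7@4) gives peak 9: d1:9  d2:9  d3:8  d4:6  d5:4  d6:2  d7:2  d8:2  d9:3.
Shift Task 6→5, Task 7→8.
Schedule Task 3@1, Task 4@1, Task 5@1, Task 6@5, Task 2@5, Task 1@9, Task 7@8: d1:5  d2:5  d3:4  d4:4  d5:6  d6:6  d7:6  d8:4  d9:5 — peak 6.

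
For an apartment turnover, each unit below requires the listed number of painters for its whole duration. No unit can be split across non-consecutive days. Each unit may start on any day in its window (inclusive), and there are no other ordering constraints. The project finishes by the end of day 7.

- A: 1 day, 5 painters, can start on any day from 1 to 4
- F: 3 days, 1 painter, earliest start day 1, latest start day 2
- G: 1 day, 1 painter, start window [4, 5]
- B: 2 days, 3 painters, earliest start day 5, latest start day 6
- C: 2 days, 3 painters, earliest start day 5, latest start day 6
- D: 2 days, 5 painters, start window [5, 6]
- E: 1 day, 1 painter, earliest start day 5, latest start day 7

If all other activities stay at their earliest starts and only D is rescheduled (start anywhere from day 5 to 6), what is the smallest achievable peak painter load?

11

D@5: d1:6  d2:1  d3:1  d4:1  d5:12  d6:11  d7:0 → peak 12
D@6: d1:6  d2:1  d3:1  d4:1  d5:7  d6:11  d7:5 → peak 11
Best is D@6, peak 11.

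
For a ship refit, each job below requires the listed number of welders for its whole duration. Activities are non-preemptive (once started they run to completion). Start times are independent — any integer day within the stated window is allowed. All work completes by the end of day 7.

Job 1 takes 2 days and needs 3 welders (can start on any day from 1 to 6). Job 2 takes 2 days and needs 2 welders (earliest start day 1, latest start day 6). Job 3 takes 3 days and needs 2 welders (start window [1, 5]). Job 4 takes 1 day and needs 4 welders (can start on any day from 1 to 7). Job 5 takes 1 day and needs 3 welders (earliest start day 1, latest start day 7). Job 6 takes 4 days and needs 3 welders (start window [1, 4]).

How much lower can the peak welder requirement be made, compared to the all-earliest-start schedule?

Early-start peak: d1:17  d2:10  d3:5  d4:3  d5:0  d6:0  d7:0 ⇒ 17.
Leveled (Job 1@1, Job 2@1, Job 3@3, Job 4@3, Job 5@6, Job 6@4): d1:5  d2:5  d3:6  d4:5  d5:5  d6:6  d7:3 ⇒ 6.
Reduction 17 − 6 = 11.

11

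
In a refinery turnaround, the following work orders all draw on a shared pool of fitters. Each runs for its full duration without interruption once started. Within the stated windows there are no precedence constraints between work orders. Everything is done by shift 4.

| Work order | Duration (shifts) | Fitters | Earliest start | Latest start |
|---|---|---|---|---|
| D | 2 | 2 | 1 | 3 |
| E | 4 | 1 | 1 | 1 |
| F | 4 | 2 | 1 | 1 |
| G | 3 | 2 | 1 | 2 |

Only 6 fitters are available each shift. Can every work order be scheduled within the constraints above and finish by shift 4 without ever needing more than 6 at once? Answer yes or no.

The minimum achievable peak is 7; 6 < 7, so no feasible schedule stays within the cap.

no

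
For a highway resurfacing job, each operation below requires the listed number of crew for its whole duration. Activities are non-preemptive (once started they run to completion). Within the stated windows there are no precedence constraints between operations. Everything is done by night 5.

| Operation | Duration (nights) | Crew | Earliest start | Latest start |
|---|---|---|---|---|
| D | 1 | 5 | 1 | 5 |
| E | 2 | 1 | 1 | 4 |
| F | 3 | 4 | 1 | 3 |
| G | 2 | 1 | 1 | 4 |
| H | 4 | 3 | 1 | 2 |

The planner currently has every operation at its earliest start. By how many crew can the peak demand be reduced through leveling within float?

Early-start peak: n1:14  n2:9  n3:7  n4:3  n5:0 ⇒ 14.
Leveled (D@1, E@1, F@3, G@1, H@2): n1:7  n2:5  n3:7  n4:7  n5:7 ⇒ 7.
Reduction 14 − 7 = 7.

7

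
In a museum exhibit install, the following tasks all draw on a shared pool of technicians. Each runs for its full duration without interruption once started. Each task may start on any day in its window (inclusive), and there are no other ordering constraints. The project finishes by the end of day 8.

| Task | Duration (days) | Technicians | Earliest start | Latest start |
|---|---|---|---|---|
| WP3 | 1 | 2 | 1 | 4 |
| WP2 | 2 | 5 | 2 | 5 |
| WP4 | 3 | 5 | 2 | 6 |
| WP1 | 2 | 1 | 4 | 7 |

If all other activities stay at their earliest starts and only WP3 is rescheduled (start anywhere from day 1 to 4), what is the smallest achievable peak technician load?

WP3@1: d1:2  d2:10  d3:10  d4:6  d5:1  d6:0  d7:0  d8:0 → peak 10
WP3@2: d1:0  d2:12  d3:10  d4:6  d5:1  d6:0  d7:0  d8:0 → peak 12
WP3@3: d1:0  d2:10  d3:12  d4:6  d5:1  d6:0  d7:0  d8:0 → peak 12
WP3@4: d1:0  d2:10  d3:10  d4:8  d5:1  d6:0  d7:0  d8:0 → peak 10
Best is WP3@1, peak 10.

10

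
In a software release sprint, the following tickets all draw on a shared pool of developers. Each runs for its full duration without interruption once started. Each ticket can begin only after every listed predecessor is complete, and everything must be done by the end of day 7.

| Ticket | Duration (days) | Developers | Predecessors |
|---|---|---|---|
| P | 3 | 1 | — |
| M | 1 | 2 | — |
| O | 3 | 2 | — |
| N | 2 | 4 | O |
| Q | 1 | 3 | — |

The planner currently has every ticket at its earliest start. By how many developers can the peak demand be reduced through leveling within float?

4

Early-start peak: d1:8  d2:3  d3:3  d4:4  d5:4  d6:0  d7:0 ⇒ 8.
Leveled (P@1, M@1, O@2, N@5, Q@7): d1:3  d2:3  d3:3  d4:2  d5:4  d6:4  d7:3 ⇒ 4.
Reduction 8 − 4 = 4.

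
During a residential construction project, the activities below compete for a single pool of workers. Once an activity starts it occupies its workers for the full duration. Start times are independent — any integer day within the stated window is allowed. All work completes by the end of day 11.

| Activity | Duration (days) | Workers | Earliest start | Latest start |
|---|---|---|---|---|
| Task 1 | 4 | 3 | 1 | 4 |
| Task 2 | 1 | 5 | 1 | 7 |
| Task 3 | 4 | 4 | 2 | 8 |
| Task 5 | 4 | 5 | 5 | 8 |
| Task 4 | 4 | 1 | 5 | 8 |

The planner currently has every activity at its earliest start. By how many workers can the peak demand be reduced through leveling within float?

Early-start peak: d1:8  d2:7  d3:7  d4:7  d5:10  d6:6  d7:6  d8:6  d9:0  d10:0  d11:0 ⇒ 10.
Leveled (Task 1@1, Task 2@6, Task 3@2, Task 5@7, Task 4@5): d1:3  d2:7  d3:7  d4:7  d5:5  d6:6  d7:6  d8:6  d9:5  d10:5  d11:0 ⇒ 7.
Reduction 10 − 7 = 3.

3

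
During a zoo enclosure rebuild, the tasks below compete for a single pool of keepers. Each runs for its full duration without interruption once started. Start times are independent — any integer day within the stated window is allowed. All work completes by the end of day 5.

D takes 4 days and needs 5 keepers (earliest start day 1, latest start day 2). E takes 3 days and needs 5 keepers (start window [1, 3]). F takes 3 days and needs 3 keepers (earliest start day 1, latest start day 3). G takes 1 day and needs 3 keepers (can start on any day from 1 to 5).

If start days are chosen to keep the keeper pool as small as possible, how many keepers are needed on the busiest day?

13

Early-start (D@1, E@1, F@1, G@1) gives peak 16: d1:16  d2:13  d3:13  d4:5  d5:0.
Shift G→4.
Schedule D@1, E@1, F@1, G@4: d1:13  d2:13  d3:13  d4:8  d5:0 — peak 13.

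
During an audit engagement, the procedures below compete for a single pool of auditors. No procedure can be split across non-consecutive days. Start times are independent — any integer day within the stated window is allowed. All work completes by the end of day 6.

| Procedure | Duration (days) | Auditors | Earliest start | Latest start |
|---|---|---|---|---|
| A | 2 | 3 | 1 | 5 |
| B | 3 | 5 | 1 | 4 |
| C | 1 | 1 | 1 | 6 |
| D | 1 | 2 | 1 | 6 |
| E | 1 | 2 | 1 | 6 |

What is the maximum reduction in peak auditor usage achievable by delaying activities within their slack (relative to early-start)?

8

Early-start peak: d1:13  d2:8  d3:5  d4:0  d5:0  d6:0 ⇒ 13.
Leveled (A@1, B@3, C@1, D@2, E@6): d1:4  d2:5  d3:5  d4:5  d5:5  d6:2 ⇒ 5.
Reduction 13 − 5 = 8.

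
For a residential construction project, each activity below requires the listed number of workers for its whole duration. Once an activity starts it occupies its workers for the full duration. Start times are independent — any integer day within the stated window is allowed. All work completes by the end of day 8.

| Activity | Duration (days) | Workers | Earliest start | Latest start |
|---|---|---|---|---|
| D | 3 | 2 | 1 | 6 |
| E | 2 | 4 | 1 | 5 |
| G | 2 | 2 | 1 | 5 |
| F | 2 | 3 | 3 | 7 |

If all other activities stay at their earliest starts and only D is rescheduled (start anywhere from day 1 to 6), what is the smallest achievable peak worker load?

6

D@1: d1:8  d2:8  d3:5  d4:3  d5:0  d6:0  d7:0  d8:0 → peak 8
D@2: d1:6  d2:8  d3:5  d4:5  d5:0  d6:0  d7:0  d8:0 → peak 8
D@3: d1:6  d2:6  d3:5  d4:5  d5:2  d6:0  d7:0  d8:0 → peak 6
D@4: d1:6  d2:6  d3:3  d4:5  d5:2  d6:2  d7:0  d8:0 → peak 6
D@5: d1:6  d2:6  d3:3  d4:3  d5:2  d6:2  d7:2  d8:0 → peak 6
D@6: d1:6  d2:6  d3:3  d4:3  d5:0  d6:2  d7:2  d8:2 → peak 6
Best is D@3, peak 6.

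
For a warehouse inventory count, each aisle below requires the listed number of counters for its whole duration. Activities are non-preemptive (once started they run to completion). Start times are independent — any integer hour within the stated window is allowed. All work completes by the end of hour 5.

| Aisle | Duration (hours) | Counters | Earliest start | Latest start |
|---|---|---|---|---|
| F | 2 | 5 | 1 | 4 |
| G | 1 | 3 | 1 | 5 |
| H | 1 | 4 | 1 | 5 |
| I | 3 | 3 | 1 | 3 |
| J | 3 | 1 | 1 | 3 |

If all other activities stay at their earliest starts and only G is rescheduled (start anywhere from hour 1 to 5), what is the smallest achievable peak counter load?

13

G@1: h1:16  h2:9  h3:4  h4:0  h5:0 → peak 16
G@2: h1:13  h2:12  h3:4  h4:0  h5:0 → peak 13
G@3: h1:13  h2:9  h3:7  h4:0  h5:0 → peak 13
G@4: h1:13  h2:9  h3:4  h4:3  h5:0 → peak 13
G@5: h1:13  h2:9  h3:4  h4:0  h5:3 → peak 13
Best is G@2, peak 13.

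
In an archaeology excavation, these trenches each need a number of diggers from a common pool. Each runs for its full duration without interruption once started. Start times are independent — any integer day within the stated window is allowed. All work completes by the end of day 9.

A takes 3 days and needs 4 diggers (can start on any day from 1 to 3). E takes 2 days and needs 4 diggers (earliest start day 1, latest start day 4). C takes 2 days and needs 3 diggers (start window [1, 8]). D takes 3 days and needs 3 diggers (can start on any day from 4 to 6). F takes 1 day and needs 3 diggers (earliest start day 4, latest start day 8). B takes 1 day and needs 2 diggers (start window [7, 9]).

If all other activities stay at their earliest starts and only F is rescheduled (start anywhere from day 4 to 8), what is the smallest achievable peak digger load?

F@4: d1:11  d2:11  d3:4  d4:6  d5:3  d6:3  d7:2  d8:0  d9:0 → peak 11
F@5: d1:11  d2:11  d3:4  d4:3  d5:6  d6:3  d7:2  d8:0  d9:0 → peak 11
F@6: d1:11  d2:11  d3:4  d4:3  d5:3  d6:6  d7:2  d8:0  d9:0 → peak 11
F@7: d1:11  d2:11  d3:4  d4:3  d5:3  d6:3  d7:5  d8:0  d9:0 → peak 11
F@8: d1:11  d2:11  d3:4  d4:3  d5:3  d6:3  d7:2  d8:3  d9:0 → peak 11
Best is F@4, peak 11.

11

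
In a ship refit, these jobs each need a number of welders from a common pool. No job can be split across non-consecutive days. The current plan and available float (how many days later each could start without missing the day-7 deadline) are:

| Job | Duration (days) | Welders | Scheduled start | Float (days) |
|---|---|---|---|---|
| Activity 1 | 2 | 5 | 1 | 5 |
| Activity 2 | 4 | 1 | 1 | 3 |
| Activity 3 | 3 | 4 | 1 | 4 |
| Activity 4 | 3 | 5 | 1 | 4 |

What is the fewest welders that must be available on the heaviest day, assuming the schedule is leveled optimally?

9

Early-start (Activity 1@1, Activity 2@1, Activity 3@1, Activity 4@1) gives peak 15: d1:15  d2:15  d3:10  d4:1  d5:0  d6:0  d7:0.
Shift Activity 3→3, Activity 4→5.
Schedule Activity 1@1, Activity 2@1, Activity 3@3, Activity 4@5: d1:6  d2:6  d3:5  d4:5  d5:9  d6:5  d7:5 — peak 9.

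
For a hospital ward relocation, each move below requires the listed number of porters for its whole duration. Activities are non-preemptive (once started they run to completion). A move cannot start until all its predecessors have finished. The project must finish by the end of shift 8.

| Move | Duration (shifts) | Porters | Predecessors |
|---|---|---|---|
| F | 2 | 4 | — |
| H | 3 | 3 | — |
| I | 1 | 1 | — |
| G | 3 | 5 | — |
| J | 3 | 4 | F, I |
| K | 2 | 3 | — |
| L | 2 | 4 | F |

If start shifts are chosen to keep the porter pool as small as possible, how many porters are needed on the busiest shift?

Early-start (F@1, H@1, I@1, G@1, J@3, K@1, L@3) gives peak 16: s1:16  s2:15  s3:16  s4:8  s5:4  s6:0  s7:0  s8:0.
Shift G→3, J→6, K→4, L→6.
Schedule F@1, H@1, I@1, G@3, J@6, K@4, L@6: s1:8  s2:7  s3:8  s4:8  s5:8  s6:8  s7:8  s8:4 — peak 8.
Total porter-shifts = 59 over 8 shifts ⇒ peak ≥ ⌈59/8⌉ = 8, so 8 is optimal.

8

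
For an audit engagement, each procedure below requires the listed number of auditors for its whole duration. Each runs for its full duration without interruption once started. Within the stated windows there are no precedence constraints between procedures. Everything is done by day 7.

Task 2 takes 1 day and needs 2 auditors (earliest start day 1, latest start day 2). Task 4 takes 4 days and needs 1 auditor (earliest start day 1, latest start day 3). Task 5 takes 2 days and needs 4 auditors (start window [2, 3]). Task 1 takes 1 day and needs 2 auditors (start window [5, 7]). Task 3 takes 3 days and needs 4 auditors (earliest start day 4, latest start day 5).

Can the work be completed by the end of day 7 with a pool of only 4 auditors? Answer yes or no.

no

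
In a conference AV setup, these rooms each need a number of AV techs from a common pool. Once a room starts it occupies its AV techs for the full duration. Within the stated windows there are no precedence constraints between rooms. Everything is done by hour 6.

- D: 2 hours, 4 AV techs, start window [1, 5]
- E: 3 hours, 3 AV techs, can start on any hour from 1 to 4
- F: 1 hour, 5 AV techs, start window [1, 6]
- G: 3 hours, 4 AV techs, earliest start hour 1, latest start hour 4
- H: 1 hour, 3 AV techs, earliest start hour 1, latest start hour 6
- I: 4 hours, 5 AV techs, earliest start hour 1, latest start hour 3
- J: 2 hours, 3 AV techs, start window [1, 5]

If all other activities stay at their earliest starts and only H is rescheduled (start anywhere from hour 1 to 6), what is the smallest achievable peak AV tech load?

24

H@1: h1:27  h2:19  h3:12  h4:5  h5:0  h6:0 → peak 27
H@2: h1:24  h2:22  h3:12  h4:5  h5:0  h6:0 → peak 24
H@3: h1:24  h2:19  h3:15  h4:5  h5:0  h6:0 → peak 24
H@4: h1:24  h2:19  h3:12  h4:8  h5:0  h6:0 → peak 24
H@5: h1:24  h2:19  h3:12  h4:5  h5:3  h6:0 → peak 24
H@6: h1:24  h2:19  h3:12  h4:5  h5:0  h6:3 → peak 24
Best is H@2, peak 24.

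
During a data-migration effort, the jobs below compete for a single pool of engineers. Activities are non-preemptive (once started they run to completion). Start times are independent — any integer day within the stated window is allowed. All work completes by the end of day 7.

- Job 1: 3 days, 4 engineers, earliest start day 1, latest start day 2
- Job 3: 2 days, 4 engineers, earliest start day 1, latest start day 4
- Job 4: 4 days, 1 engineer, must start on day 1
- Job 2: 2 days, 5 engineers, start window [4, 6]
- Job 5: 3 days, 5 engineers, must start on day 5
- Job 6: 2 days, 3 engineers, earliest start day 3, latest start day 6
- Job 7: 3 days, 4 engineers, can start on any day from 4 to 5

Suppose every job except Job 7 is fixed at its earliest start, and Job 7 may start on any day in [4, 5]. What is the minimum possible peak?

14

Job 7@4: d1:9  d2:9  d3:8  d4:13  d5:14  d6:9  d7:5 → peak 14
Job 7@5: d1:9  d2:9  d3:8  d4:9  d5:14  d6:9  d7:9 → peak 14
Best is Job 7@4, peak 14.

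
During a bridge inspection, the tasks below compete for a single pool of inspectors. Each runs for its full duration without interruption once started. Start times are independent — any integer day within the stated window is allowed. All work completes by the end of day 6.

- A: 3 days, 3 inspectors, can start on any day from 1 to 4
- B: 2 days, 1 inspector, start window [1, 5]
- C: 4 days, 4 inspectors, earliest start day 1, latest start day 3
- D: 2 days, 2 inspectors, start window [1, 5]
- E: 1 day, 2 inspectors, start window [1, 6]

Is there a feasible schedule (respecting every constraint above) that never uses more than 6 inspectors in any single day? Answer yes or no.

The minimum achievable peak is 7; 6 < 7, so no feasible schedule stays within the cap.

no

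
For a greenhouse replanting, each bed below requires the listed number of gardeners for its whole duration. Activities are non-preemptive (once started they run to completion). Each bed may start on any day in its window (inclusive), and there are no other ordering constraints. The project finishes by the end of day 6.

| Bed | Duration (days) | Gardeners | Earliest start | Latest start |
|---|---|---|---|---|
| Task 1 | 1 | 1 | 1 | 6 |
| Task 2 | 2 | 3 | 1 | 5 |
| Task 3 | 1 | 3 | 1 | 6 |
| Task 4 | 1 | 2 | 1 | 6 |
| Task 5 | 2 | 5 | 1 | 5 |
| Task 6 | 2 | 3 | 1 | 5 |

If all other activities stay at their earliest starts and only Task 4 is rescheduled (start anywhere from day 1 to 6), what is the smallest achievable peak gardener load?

Task 4@1: d1:17  d2:11  d3:0  d4:0  d5:0  d6:0 → peak 17
Task 4@2: d1:15  d2:13  d3:0  d4:0  d5:0  d6:0 → peak 15
Task 4@3: d1:15  d2:11  d3:2  d4:0  d5:0  d6:0 → peak 15
Task 4@4: d1:15  d2:11  d3:0  d4:2  d5:0  d6:0 → peak 15
Task 4@5: d1:15  d2:11  d3:0  d4:0  d5:2  d6:0 → peak 15
Task 4@6: d1:15  d2:11  d3:0  d4:0  d5:0  d6:2 → peak 15
Best is Task 4@2, peak 15.

15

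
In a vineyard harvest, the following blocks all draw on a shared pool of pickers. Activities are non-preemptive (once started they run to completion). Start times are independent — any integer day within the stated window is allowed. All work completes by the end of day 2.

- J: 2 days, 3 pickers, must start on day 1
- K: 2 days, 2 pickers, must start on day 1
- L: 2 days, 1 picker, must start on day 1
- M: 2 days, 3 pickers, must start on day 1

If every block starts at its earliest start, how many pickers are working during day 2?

At early start, day 2 has: J, K, L, M.
Demand: 3 + 2 + 1 + 3 = 9.

9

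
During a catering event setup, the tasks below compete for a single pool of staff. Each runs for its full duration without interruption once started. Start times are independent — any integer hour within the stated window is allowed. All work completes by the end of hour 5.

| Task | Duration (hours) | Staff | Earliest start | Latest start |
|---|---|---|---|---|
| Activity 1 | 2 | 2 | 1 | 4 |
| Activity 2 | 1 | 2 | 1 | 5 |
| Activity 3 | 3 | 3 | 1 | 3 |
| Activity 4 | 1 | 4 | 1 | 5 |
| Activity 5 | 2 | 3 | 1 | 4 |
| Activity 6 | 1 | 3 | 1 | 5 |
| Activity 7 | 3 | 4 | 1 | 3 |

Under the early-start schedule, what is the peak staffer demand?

Early-start schedule: Activity 1@1, Activity 2@1, Activity 3@1, Activity 4@1, Activity 5@1, Activity 6@1, Activity 7@1.
Load per hour: hour 1: 21, hour 2: 12, hour 3: 7, hour 4: 0, hour 5: 0.
Peak is 21.

21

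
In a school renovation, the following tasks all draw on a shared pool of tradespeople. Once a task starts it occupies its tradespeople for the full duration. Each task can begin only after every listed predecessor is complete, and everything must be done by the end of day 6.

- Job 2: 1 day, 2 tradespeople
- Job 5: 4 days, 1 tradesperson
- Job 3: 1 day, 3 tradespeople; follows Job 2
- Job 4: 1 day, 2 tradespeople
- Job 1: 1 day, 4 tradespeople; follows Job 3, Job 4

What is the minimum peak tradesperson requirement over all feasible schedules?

Early-start (Job 2@1, Job 5@1, Job 3@2, Job 4@1, Job 1@3) gives peak 5: d1:5  d2:4  d3:5  d4:1  d5:0  d6:0.
Shift Job 4→3, Job 1→5.
Schedule Job 2@1, Job 5@1, Job 3@2, Job 4@3, Job 1@5: d1:3  d2:4  d3:3  d4:1  d5:4  d6:0 — peak 4.

4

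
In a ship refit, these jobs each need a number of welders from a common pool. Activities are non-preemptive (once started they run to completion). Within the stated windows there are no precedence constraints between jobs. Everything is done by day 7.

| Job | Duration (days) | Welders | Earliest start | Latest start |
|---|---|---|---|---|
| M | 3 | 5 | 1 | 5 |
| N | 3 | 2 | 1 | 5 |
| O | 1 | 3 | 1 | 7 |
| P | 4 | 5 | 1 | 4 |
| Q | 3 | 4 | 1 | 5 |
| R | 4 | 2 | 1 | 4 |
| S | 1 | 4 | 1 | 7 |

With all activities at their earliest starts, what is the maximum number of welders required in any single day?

25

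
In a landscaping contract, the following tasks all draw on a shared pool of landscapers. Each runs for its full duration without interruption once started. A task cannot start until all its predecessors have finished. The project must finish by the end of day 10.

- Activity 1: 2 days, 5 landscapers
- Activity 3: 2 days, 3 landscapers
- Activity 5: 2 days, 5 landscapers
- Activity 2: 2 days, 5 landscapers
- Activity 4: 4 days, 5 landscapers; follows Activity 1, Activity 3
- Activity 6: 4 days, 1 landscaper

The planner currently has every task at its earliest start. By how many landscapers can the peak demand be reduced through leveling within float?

11

Early-start peak: d1:19  d2:19  d3:6  d4:6  d5:5  d6:5  d7:0  d8:0  d9:0  d10:0 ⇒ 19.
Leveled (Activity 1@1, Activity 3@1, Activity 5@3, Activity 2@5, Activity 4@7, Activity 6@3): d1:8  d2:8  d3:6  d4:6  d5:6  d6:6  d7:5  d8:5  d9:5  d10:5 ⇒ 8.
Reduction 19 − 8 = 11.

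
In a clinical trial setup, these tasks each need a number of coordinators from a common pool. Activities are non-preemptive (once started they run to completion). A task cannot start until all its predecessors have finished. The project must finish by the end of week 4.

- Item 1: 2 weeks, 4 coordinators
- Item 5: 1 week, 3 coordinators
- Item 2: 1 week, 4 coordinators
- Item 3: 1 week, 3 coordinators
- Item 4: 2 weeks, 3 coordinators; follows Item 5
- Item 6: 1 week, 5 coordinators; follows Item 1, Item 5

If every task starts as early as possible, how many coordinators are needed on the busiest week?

14

Early-start schedule: Item 1@1, Item 5@1, Item 2@1, Item 3@1, Item 4@2, Item 6@3.
Load per week: week 1: 14, week 2: 7, week 3: 8, week 4: 0.
Peak is 14.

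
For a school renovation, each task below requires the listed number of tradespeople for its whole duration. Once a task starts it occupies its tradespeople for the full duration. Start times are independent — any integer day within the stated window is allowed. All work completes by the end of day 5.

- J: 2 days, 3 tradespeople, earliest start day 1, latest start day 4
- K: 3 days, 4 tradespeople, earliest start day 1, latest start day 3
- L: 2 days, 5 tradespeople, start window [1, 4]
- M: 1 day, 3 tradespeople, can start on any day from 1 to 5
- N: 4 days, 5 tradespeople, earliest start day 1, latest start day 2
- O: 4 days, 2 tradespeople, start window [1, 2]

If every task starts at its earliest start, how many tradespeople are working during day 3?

11

At early start, day 3 has: K, N, O.
Demand: 4 + 5 + 2 = 11.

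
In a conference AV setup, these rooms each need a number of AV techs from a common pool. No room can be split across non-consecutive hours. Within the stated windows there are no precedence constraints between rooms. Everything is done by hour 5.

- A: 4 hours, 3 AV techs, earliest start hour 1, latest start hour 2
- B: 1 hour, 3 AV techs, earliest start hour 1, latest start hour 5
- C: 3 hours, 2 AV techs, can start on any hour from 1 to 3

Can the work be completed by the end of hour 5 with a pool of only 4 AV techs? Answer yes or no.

no

Total AV tech-hours = 21; over 5 hours the average is 21/5 > 4, so some hour must exceed 4.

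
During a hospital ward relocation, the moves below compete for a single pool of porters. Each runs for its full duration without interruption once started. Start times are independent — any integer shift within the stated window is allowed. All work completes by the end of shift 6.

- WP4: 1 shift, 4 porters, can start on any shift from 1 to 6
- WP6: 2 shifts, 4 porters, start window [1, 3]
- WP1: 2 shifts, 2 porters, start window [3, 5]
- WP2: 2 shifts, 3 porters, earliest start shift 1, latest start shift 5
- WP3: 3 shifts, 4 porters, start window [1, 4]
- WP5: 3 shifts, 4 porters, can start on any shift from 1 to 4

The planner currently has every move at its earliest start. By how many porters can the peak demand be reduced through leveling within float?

Early-start peak: s1:19  s2:15  s3:10  s4:2  s5:0  s6:0 ⇒ 19.
Leveled (WP4@1, WP6@1, WP1@5, WP2@5, WP3@2, WP5@3): s1:8  s2:8  s3:8  s4:8  s5:9  s6:5 ⇒ 9.
Reduction 19 − 9 = 10.

10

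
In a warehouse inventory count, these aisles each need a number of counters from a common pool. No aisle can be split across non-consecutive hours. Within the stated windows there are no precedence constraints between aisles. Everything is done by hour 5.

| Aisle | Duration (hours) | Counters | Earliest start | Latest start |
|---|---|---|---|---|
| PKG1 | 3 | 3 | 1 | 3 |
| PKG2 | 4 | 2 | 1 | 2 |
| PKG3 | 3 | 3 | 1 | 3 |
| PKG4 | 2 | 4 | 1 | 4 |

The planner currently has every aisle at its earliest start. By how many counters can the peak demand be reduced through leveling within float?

4

Early-start peak: h1:12  h2:12  h3:8  h4:2  h5:0 ⇒ 12.
Leveled (PKG1@1, PKG2@1, PKG3@1, PKG4@4): h1:8  h2:8  h3:8  h4:6  h5:4 ⇒ 8.
Reduction 12 − 8 = 4.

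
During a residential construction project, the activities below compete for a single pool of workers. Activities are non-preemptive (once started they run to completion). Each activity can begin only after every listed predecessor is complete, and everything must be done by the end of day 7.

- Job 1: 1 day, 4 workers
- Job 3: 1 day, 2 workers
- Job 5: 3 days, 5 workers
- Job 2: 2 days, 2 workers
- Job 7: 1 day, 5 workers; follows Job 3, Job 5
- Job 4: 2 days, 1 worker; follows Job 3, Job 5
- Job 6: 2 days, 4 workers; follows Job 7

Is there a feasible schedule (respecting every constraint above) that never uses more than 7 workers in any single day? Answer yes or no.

yes

Schedule Job 1@1, Job 3@1, Job 5@2, Job 2@2, Job 7@5, Job 4@5, Job 6@6: d1:6  d2:7  d3:7  d4:5  d5:6  d6:5  d7:4 — peak 7 ≤ 7.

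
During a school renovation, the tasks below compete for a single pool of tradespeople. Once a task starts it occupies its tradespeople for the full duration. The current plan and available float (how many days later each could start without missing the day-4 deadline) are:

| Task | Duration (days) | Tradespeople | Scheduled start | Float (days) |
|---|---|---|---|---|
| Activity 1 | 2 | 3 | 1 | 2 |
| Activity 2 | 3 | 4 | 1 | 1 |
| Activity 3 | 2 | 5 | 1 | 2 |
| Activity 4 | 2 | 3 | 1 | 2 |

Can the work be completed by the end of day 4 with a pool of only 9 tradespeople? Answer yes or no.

no

The minimum achievable peak is 10; 9 < 10, so no feasible schedule stays within the cap.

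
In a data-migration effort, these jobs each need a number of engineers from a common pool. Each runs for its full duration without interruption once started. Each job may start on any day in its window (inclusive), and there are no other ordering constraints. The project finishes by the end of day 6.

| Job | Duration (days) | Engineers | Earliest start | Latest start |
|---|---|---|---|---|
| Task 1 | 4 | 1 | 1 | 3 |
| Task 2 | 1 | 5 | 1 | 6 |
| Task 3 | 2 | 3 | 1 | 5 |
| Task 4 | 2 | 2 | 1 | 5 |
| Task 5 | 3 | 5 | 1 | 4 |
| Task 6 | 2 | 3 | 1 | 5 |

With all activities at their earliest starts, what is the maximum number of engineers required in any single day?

Early-start schedule: Task 1@1, Task 2@1, Task 3@1, Task 4@1, Task 5@1, Task 6@1.
Load per day: day 1: 19, day 2: 14, day 3: 6, day 4: 1, day 5: 0, day 6: 0.
Peak is 19.

19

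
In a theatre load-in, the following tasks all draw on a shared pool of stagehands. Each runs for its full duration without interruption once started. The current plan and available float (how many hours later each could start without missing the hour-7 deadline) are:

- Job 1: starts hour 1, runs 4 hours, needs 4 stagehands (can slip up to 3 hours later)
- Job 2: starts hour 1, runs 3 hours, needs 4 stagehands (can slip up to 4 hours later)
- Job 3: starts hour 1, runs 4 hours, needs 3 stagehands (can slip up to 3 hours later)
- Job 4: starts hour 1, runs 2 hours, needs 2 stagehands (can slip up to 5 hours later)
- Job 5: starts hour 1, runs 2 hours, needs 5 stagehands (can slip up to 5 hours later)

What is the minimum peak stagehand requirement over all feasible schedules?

Early-start (Job 1@1, Job 2@1, Job 3@1, Job 4@1, Job 5@1) gives peak 18: h1:18  h2:18  h3:11  h4:7  h5:0  h6:0  h7:0.
Shift Job 3→4, Job 4→4, Job 5→6.
Schedule Job 1@1, Job 2@1, Job 3@4, Job 4@4, Job 5@6: h1:8  h2:8  h3:8  h4:9  h5:5  h6:8  h7:8 — peak 9.

9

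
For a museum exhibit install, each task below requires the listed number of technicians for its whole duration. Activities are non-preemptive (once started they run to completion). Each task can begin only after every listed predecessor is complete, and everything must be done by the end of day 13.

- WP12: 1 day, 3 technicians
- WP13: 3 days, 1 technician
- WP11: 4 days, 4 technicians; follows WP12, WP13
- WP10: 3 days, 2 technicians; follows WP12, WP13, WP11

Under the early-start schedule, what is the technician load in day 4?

At early start, day 4 has: WP11.
Demand: 4 = 4.

4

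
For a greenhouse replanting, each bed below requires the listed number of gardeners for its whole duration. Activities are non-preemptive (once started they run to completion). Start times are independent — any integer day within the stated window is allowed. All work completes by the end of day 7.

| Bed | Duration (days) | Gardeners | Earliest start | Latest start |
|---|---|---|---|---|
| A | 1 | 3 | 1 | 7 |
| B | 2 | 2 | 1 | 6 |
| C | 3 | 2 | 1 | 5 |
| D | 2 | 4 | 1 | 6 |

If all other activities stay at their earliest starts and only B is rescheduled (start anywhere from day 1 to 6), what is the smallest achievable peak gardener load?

B@1: d1:11  d2:8  d3:2  d4:0  d5:0  d6:0  d7:0 → peak 11
B@2: d1:9  d2:8  d3:4  d4:0  d5:0  d6:0  d7:0 → peak 9
B@3: d1:9  d2:6  d3:4  d4:2  d5:0  d6:0  d7:0 → peak 9
B@4: d1:9  d2:6  d3:2  d4:2  d5:2  d6:0  d7:0 → peak 9
B@5: d1:9  d2:6  d3:2  d4:0  d5:2  d6:2  d7:0 → peak 9
B@6: d1:9  d2:6  d3:2  d4:0  d5:0  d6:2  d7:2 → peak 9
Best is B@2, peak 9.

9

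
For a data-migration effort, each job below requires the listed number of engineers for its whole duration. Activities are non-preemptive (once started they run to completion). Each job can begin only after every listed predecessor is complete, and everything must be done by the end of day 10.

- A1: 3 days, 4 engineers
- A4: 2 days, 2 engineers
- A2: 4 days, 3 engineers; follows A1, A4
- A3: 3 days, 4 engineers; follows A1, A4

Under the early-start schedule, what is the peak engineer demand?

7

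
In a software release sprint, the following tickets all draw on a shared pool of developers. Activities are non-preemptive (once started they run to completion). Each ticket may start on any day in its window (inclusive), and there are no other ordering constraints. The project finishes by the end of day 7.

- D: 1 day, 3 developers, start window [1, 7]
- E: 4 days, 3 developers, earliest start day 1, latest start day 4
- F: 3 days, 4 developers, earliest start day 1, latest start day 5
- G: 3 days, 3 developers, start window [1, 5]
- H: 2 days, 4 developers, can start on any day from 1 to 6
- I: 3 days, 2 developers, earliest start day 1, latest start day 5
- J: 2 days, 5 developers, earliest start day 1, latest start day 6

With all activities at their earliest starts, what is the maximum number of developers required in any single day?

24

Early-start schedule: D@1, E@1, F@1, G@1, H@1, I@1, J@1.
Load per day: day 1: 24, day 2: 21, day 3: 12, day 4: 3, day 5: 0, day 6: 0, day 7: 0.
Peak is 24.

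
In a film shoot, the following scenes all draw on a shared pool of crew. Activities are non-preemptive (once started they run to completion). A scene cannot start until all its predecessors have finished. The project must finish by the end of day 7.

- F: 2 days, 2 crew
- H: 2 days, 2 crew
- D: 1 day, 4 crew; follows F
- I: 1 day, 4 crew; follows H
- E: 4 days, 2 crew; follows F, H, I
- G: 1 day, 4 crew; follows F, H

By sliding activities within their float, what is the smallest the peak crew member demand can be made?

6

Early-start (F@1, H@1, D@3, I@3, E@4, G@3) gives peak 12: d1:4  d2:4  d3:12  d4:2  d5:2  d6:2  d7:2.
Shift D→4, G→5.
Schedule F@1, H@1, D@4, I@3, E@4, G@5: d1:4  d2:4  d3:4  d4:6  d5:6  d6:2  d7:2 — peak 6.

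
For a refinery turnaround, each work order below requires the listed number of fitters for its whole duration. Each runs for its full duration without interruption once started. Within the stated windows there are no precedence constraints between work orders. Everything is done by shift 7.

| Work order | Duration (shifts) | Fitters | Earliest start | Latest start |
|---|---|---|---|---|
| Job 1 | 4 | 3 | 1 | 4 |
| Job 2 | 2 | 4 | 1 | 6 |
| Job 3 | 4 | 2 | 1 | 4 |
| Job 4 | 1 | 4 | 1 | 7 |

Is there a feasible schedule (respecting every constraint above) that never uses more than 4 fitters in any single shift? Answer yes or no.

no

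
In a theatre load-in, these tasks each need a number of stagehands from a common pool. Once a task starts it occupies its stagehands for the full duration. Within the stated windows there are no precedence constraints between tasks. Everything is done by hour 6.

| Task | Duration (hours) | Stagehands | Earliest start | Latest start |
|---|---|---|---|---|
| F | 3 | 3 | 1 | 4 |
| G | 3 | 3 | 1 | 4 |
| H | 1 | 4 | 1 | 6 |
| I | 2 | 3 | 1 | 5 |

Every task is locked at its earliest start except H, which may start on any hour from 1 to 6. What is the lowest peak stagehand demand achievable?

H@1: h1:13  h2:9  h3:6  h4:0  h5:0  h6:0 → peak 13
H@2: h1:9  h2:13  h3:6  h4:0  h5:0  h6:0 → peak 13
H@3: h1:9  h2:9  h3:10  h4:0  h5:0  h6:0 → peak 10
H@4: h1:9  h2:9  h3:6  h4:4  h5:0  h6:0 → peak 9
H@5: h1:9  h2:9  h3:6  h4:0  h5:4  h6:0 → peak 9
H@6: h1:9  h2:9  h3:6  h4:0  h5:0  h6:4 → peak 9
Best is H@4, peak 9.

9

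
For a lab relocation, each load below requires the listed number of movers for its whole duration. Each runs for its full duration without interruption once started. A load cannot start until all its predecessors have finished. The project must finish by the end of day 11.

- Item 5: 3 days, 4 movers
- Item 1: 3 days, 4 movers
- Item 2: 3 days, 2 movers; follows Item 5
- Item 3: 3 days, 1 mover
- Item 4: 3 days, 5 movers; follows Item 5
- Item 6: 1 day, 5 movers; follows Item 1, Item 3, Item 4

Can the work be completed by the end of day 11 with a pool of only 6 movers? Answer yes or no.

yes

Schedule Item 5@1, Item 1@4, Item 2@4, Item 3@1, Item 4@7, Item 6@10: d1:5  d2:5  d3:5  d4:6  d5:6  d6:6  d7:5  d8:5  d9:5  d10:5  d11:0 — peak 6 ≤ 6.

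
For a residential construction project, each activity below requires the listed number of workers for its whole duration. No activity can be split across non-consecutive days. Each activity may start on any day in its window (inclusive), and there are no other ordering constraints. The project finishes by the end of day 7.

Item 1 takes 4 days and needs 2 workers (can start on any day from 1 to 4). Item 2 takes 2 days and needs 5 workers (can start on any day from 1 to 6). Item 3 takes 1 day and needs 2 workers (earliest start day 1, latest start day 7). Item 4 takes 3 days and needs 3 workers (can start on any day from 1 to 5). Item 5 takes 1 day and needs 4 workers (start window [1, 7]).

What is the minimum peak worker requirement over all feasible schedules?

Early-start (Item 1@1, Item 2@1, Item 3@1, Item 4@1, Item 5@1) gives peak 16: d1:16  d2:10  d3:5  d4:2  d5:0  d6:0  d7:0.
Shift Item 2→5, Item 4→2, Item 5→7.
Schedule Item 1@1, Item 2@5, Item 3@1, Item 4@2, Item 5@7: d1:4  d2:5  d3:5  d4:5  d5:5  d6:5  d7:4 — peak 5.
Total worker-days = 33 over 7 days ⇒ peak ≥ ⌈33/7⌉ = 5, so 5 is optimal.

5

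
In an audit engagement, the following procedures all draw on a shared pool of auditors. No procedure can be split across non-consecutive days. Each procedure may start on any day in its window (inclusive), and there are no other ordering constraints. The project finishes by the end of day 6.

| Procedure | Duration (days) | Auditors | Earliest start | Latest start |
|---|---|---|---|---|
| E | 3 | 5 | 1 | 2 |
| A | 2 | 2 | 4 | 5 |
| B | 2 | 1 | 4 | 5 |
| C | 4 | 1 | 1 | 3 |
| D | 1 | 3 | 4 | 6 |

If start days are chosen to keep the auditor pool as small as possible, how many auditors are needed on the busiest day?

Early-start (E@1, A@4, B@4, C@1, D@4) gives peak 7: d1:6  d2:6  d3:6  d4:7  d5:3  d6:0.
Shift D→5.
Schedule E@1, A@4, B@4, C@1, D@5: d1:6  d2:6  d3:6  d4:4  d5:6  d6:0 — peak 6.

6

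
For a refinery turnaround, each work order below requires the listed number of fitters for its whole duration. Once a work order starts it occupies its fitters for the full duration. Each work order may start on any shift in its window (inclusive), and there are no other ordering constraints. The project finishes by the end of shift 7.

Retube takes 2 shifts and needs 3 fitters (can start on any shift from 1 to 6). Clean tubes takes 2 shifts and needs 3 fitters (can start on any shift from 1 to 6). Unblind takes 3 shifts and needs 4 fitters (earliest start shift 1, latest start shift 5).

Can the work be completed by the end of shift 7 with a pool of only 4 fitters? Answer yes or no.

Schedule Retube@1, Clean tubes@3, Unblind@5: s1:3  s2:3  s3:3  s4:3  s5:4  s6:4  s7:4 — peak 4 ≤ 4.

yes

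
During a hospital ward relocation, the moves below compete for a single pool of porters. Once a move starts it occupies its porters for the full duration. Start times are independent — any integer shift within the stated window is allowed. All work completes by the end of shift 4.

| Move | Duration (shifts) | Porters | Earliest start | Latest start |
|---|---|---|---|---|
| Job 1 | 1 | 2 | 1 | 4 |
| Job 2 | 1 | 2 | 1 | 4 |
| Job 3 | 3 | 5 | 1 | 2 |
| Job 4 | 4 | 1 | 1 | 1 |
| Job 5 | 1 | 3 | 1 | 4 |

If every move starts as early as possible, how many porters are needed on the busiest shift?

Early-start schedule: Job 1@1, Job 2@1, Job 3@1, Job 4@1, Job 5@1.
Load per shift: shift 1: 13, shift 2: 6, shift 3: 6, shift 4: 1.
Peak is 13.

13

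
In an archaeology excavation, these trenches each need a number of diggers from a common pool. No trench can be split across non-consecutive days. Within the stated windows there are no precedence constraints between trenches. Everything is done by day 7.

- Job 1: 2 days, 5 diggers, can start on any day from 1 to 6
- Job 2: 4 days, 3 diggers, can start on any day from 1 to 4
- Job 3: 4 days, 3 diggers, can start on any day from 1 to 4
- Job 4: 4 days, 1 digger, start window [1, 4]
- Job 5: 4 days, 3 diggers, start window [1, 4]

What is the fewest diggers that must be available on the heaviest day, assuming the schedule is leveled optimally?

Early-start (Job 1@1, Job 2@1, Job 3@1, Job 4@1, Job 5@1) gives peak 15: d1:15  d2:15  d3:10  d4:10  d5:0  d6:0  d7:0.
Shift Job 3→3, Job 5→3.
Schedule Job 1@1, Job 2@1, Job 3@3, Job 4@1, Job 5@3: d1:9  d2:9  d3:10  d4:10  d5:6  d6:6  d7:0 — peak 10.

10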